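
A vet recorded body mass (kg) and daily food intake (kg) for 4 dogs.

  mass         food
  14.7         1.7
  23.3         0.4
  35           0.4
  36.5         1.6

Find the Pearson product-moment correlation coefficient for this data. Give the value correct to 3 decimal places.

-0.247

n = 4, Σx = 109.5, Σy = 4.1, Σx² = 3316.23, Σy² = 5.77, Σxy = 106.71
nΣxy − ΣxΣy = 426.84 − 448.95 = -22.11
nΣx² − (Σx)² = 13264.92 − 11990.25 = 1274.67; nΣy² − (Σy)² = 23.08 − 16.81 = 6.27
r = -22.11 / √(1274.67 × 6.27) = -22.11 / 89.3990 ≈ -0.247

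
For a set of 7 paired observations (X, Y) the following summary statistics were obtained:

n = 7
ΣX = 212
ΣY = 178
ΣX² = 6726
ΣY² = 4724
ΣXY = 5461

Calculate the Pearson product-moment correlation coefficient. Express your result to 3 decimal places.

0.285

r = (nΣXY − ΣXΣY) / √[(nΣX² − (ΣX)²)(nΣY² − (ΣY)²)]
Numerator: 7×5461 − 212×178 = 491
Denominator: √[(47082 − 44944)(33068 − 31684)] = √[2138 × 1384] = 1720.1721
r = 491 / 1720.1721 ≈ 0.285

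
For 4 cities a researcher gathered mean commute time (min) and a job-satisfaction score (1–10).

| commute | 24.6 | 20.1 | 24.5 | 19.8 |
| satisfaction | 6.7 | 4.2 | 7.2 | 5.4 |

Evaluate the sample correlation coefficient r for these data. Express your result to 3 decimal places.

n = 4, Σx = 89, Σy = 23.5, Σx² = 2001.46, Σy² = 143.53, Σxy = 532.56
nΣxy − ΣxΣy = 2130.24 − 2091.5 = 38.74
nΣx² − (Σx)² = 8005.84 − 7921 = 84.84; nΣy² − (Σy)² = 574.12 − 552.25 = 21.87
r = 38.74 / √(84.84 × 21.87) = 38.74 / 43.0749 ≈ 0.899

0.899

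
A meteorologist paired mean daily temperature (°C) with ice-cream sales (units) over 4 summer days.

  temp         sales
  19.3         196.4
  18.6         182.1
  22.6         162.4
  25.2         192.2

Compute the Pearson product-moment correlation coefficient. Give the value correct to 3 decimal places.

n = 4, Σx = 85.7, Σy = 733.1, Σx² = 1864.25, Σy² = 135047.97, Σxy = 15691.26
nΣxy − ΣxΣy = 62765.04 − 62826.67 = -61.63
nΣx² − (Σx)² = 7457 − 7344.49 = 112.51; nΣy² − (Σy)² = 540191.88 − 537435.61 = 2756.27
r = -61.63 / √(112.51 × 2756.27) = -61.63 / 556.8734 ≈ -0.111

-0.111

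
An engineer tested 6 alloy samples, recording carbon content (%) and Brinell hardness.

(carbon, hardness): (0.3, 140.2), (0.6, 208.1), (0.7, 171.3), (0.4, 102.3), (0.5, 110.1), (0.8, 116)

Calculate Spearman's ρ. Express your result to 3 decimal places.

Rank carbon: 1, 4, 5, 2, 3, 6
Rank hardness: 4, 6, 5, 1, 2, 3
d = rank(carbon) − rank(hardness): -3, -2, 0, 1, 1, 3; Σd² = 24
ρ = 1 − 6Σd² / [n(n²−1)] = 1 − 6×24 / (6×35) = 1 − 144/210 ≈ 0.314

0.314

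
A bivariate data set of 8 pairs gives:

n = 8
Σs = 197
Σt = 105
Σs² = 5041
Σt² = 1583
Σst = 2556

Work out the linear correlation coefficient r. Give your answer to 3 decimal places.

-0.150

r = (nΣst − ΣsΣt) / √[(nΣs² − (Σs)²)(nΣt² − (Σt)²)]
Numerator: 8×2556 − 197×105 = -237
Denominator: √[(40328 − 38809)(12664 − 11025)] = √[1519 × 1639] = 1577.8596
r = -237 / 1577.8596 ≈ -0.150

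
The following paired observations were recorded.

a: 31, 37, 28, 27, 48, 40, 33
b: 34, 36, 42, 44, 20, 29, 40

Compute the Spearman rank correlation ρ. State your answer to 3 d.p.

-0.893

Rank a: 3, 5, 2, 1, 7, 6, 4
Rank b: 3, 4, 6, 7, 1, 2, 5
d = rank(a) − rank(b): 0, 1, -4, -6, 6, 4, -1; Σd² = 106
ρ = 1 − 6Σd² / [n(n²−1)] = 1 − 6×106 / (7×48) = 1 − 636/336 ≈ -0.893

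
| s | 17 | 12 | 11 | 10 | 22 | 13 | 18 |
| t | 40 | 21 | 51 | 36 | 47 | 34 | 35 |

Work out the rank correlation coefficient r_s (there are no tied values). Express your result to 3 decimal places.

0.071

Rank s: 5, 3, 2, 1, 7, 4, 6
Rank t: 5, 1, 7, 4, 6, 2, 3
d = rank(s) − rank(t): 0, 2, -5, -3, 1, 2, 3; Σd² = 52
ρ = 1 − 6Σd² / [n(n²−1)] = 1 − 6×52 / (7×48) = 1 − 312/336 ≈ 0.071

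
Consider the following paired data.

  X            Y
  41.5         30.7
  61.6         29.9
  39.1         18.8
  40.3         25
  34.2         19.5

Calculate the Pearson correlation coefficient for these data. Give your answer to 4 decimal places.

0.6577

n = 5, ΣX = 216.7, ΣY = 123.9, ΣX² = 9839.35, ΣY² = 3195.19, ΣXY = 5525.37
nΣXY − ΣXΣY = 27626.85 − 26849.13 = 777.72
nΣX² − (ΣX)² = 49196.75 − 46958.89 = 2237.86; nΣY² − (ΣY)² = 15975.95 − 15351.21 = 624.74
r = 777.72 / √(2237.86 × 624.74) = 777.72 / 1182.4046 ≈ 0.6577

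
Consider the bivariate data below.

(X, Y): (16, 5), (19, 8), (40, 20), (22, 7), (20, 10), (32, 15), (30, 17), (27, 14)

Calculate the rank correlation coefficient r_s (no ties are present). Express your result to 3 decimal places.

0.905

Rank X: 1, 2, 8, 4, 3, 7, 6, 5
Rank Y: 1, 3, 8, 2, 4, 6, 7, 5
d = rank(X) − rank(Y): 0, -1, 0, 2, -1, 1, -1, 0; Σd² = 8
ρ = 1 − 6Σd² / [n(n²−1)] = 1 − 6×8 / (8×63) = 1 − 48/504 ≈ 0.905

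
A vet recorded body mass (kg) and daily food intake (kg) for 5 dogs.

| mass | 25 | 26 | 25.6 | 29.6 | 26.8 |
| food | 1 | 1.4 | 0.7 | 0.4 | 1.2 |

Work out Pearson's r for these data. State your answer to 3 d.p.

n = 5, Σx = 133, Σy = 4.7, Σx² = 3550.76, Σy² = 5.05, Σxy = 123.32
nΣxy − ΣxΣy = 616.6 − 625.1 = -8.5
nΣx² − (Σx)² = 17753.8 − 17689 = 64.8; nΣy² − (Σy)² = 25.25 − 22.09 = 3.16
r = -8.5 / √(64.8 × 3.16) = -8.5 / 14.3097 ≈ -0.594

-0.594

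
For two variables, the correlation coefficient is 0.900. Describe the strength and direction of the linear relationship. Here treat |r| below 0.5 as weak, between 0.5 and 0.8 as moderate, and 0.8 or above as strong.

strong positive

r = 0.900 > 0 so the relationship is positive.
|r| = 0.900, which falls in the strong range.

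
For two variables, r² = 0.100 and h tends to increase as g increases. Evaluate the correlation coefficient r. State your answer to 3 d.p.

0.316

|r| = √0.100 = 0.316
The association is positive, so r = 0.316.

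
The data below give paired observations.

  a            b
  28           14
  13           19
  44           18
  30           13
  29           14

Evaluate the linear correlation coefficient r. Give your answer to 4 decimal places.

n = 5, Σa = 144, Σb = 78, Σa² = 4630, Σb² = 1246, Σab = 2227
nΣab − ΣaΣb = 11135 − 11232 = -97
nΣa² − (Σa)² = 23150 − 20736 = 2414; nΣb² − (Σb)² = 6230 − 6084 = 146
r = -97 / √(2414 × 146) = -97 / 593.6699 ≈ -0.1634

-0.1634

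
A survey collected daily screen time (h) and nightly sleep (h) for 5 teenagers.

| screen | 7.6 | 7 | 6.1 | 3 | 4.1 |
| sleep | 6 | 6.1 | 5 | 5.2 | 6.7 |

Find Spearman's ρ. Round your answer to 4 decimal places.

0.1000

Rank screen: 5, 4, 3, 1, 2
Rank sleep: 3, 4, 1, 2, 5
d = rank(screen) − rank(sleep): 2, 0, 2, -1, -3; Σd² = 18
ρ = 1 − 6Σd² / [n(n²−1)] = 1 − 6×18 / (5×24) = 1 − 108/120 ≈ 0.1000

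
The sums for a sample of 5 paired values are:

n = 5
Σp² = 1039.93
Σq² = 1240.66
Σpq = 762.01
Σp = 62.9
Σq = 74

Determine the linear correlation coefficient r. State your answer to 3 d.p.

r = (nΣpq − ΣpΣq) / √[(nΣp² − (Σp)²)(nΣq² − (Σq)²)]
Numerator: 5×762.01 − 62.9×74 = -844.55
Denominator: √[(5199.65 − 3956.41)(6203.3 − 5476)] = √[1243.24 × 727.3] = 950.8988
r = -844.55 / 950.8988 ≈ -0.888

-0.888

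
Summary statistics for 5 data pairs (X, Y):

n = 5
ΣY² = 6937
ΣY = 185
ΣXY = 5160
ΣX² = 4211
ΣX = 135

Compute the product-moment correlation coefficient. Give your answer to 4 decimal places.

r = (nΣXY − ΣXΣY) / √[(nΣX² − (ΣX)²)(nΣY² − (ΣY)²)]
Numerator: 5×5160 − 135×185 = 825
Denominator: √[(21055 − 18225)(34685 − 34225)] = √[2830 × 460] = 1140.9645
r = 825 / 1140.9645 ≈ 0.7231

0.7231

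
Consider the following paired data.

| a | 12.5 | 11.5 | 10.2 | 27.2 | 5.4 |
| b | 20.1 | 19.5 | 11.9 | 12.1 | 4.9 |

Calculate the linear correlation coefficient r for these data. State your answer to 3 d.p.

n = 5, Σa = 66.8, Σb = 68.5, Σa² = 1161.54, Σb² = 1096.29, Σab = 952.46
nΣab − ΣaΣb = 4762.3 − 4575.8 = 186.5
nΣa² − (Σa)² = 5807.7 − 4462.24 = 1345.46; nΣb² − (Σb)² = 5481.45 − 4692.25 = 789.2
r = 186.5 / √(1345.46 × 789.2) = 186.5 / 1030.4548 ≈ 0.181

0.181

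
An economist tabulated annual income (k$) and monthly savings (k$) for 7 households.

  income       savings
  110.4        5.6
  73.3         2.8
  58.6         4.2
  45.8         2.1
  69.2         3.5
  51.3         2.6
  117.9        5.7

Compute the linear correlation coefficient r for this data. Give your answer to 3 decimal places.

0.900

n = 7, Σx = 526.5, Σy = 26.5, Σx² = 44413.39, Σy² = 112.75, Σxy = 2213.39
nΣxy − ΣxΣy = 15493.73 − 13952.25 = 1541.48
nΣx² − (Σx)² = 310893.73 − 277202.25 = 33691.48; nΣy² − (Σy)² = 789.25 − 702.25 = 87
r = 1541.48 / √(33691.48 × 87) = 1541.48 / 1712.0627 ≈ 0.900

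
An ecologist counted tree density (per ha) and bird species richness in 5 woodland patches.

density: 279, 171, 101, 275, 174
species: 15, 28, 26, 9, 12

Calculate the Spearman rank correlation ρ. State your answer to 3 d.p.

-0.600

Rank density: 5, 2, 1, 4, 3
Rank species: 3, 5, 4, 1, 2
d = rank(density) − rank(species): 2, -3, -3, 3, 1; Σd² = 32
ρ = 1 − 6Σd² / [n(n²−1)] = 1 − 6×32 / (5×24) = 1 − 192/120 ≈ -0.600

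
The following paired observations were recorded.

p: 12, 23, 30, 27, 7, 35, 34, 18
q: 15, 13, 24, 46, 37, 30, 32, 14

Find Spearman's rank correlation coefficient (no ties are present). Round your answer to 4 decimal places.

Rank p: 2, 4, 6, 5, 1, 8, 7, 3
Rank q: 3, 1, 4, 8, 7, 5, 6, 2
d = rank(p) − rank(q): -1, 3, 2, -3, -6, 3, 1, 1; Σd² = 70
ρ = 1 − 6Σd² / [n(n²−1)] = 1 − 6×70 / (8×63) = 1 − 420/504 ≈ 0.1667

0.1667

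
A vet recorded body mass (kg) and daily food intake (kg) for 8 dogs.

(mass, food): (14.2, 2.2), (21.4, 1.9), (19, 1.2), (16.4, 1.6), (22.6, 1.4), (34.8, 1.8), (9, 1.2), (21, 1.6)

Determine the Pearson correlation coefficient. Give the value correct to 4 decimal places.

0.2288

n = 8, Σx = 158.4, Σy = 12.9, Σx² = 3533.36, Σy² = 21.65, Σxy = 259.62
nΣxy − ΣxΣy = 2076.96 − 2043.36 = 33.6
nΣx² − (Σx)² = 28266.88 − 25090.56 = 3176.32; nΣy² − (Σy)² = 173.2 − 166.41 = 6.79
r = 33.6 / √(3176.32 × 6.79) = 33.6 / 146.8578 ≈ 0.2288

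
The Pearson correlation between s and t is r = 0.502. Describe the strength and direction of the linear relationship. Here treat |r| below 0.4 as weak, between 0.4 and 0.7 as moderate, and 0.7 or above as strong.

moderate positive

r = 0.502 > 0 so the relationship is positive.
|r| = 0.502, which falls in the moderate range.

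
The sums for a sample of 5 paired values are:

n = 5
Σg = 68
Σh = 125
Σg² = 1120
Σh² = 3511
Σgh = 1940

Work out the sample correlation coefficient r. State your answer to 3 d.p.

0.874

r = (nΣgh − ΣgΣh) / √[(nΣg² − (Σg)²)(nΣh² − (Σh)²)]
Numerator: 5×1940 − 68×125 = 1200
Denominator: √[(5600 − 4624)(17555 − 15625)] = √[976 × 1930] = 1372.4722
r = 1200 / 1372.4722 ≈ 0.874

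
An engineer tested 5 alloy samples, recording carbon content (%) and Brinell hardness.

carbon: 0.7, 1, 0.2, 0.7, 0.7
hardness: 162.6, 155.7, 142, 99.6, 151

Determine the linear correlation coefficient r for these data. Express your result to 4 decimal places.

n = 5, Σx = 3.3, Σy = 710.9, Σx² = 2.51, Σy² = 103566.41, Σxy = 473.34
nΣxy − ΣxΣy = 2366.7 − 2345.97 = 20.73
nΣx² − (Σx)² = 12.55 − 10.89 = 1.66; nΣy² − (Σy)² = 517832.05 − 505378.81 = 12453.24
r = 20.73 / √(1.66 × 12453.24) = 20.73 / 143.7789 ≈ 0.1442

0.1442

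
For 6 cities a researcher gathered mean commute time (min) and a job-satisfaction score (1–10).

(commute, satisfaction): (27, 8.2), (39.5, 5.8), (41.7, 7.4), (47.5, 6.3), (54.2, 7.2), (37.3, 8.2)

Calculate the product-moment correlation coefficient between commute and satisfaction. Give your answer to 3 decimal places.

n = 6, Σx = 247.2, Σy = 43.1, Σx² = 10613.32, Σy² = 314.41, Σxy = 1754.43
nΣxy − ΣxΣy = 10526.58 − 10654.32 = -127.74
nΣx² − (Σx)² = 63679.92 − 61107.84 = 2572.08; nΣy² − (Σy)² = 1886.46 − 1857.61 = 28.85
r = -127.74 / √(2572.08 × 28.85) = -127.74 / 272.4050 ≈ -0.469

-0.469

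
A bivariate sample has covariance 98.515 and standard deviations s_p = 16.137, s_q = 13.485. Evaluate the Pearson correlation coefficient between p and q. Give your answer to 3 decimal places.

0.453

r = Cov(p,q) / (s_p · s_q) = 98.515 / (16.137 × 13.485)
  = 98.515 / 217.6074 ≈ 0.453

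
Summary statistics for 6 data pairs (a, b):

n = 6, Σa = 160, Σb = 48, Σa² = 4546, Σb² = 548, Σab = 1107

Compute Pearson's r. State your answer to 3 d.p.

r = (nΣab − ΣaΣb) / √[(nΣa² − (Σa)²)(nΣb² − (Σb)²)]
Numerator: 6×1107 − 160×48 = -1038
Denominator: √[(27276 − 25600)(3288 − 2304)] = √[1676 × 984] = 1284.2056
r = -1038 / 1284.2056 ≈ -0.808

-0.808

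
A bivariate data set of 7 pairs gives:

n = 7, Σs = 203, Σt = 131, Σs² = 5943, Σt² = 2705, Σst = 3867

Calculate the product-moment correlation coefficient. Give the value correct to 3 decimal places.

r = (nΣst − ΣsΣt) / √[(nΣs² − (Σs)²)(nΣt² − (Σt)²)]
Numerator: 7×3867 − 203×131 = 476
Denominator: √[(41601 − 41209)(18935 − 17161)] = √[392 × 1774] = 833.9113
r = 476 / 833.9113 ≈ 0.571

0.571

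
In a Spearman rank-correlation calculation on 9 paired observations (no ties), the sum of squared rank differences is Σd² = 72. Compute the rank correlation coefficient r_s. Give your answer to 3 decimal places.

0.400

ρ = 1 − 6Σd² / [n(n²−1)] = 1 − 6×72 / (9×80)
  = 1 − 432/720 = 1 − 0.6000 ≈ 0.400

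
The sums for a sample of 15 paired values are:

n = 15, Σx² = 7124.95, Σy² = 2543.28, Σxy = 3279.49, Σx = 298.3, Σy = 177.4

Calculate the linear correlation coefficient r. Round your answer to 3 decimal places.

r = (nΣxy − ΣxΣy) / √[(nΣx² − (Σx)²)(nΣy² − (Σy)²)]
Numerator: 15×3279.49 − 298.3×177.4 = -3726.07
Denominator: √[(106874.25 − 88982.89)(38149.2 − 31470.76)] = √[17891.36 × 6678.44] = 10930.9823
r = -3726.07 / 10930.9823 ≈ -0.341

-0.341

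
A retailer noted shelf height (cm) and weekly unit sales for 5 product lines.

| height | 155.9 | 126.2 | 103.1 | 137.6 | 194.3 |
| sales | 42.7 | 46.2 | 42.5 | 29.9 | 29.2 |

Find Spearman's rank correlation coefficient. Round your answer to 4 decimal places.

Rank height: 4, 2, 1, 3, 5
Rank sales: 4, 5, 3, 2, 1
d = rank(height) − rank(sales): 0, -3, -2, 1, 4; Σd² = 30
ρ = 1 − 6Σd² / [n(n²−1)] = 1 − 6×30 / (5×24) = 1 − 180/120 ≈ -0.5000

-0.5000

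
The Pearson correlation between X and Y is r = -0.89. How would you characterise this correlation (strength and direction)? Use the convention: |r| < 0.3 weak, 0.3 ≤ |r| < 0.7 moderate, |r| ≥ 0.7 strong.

strong negative

r = -0.89 < 0 so the relationship is negative.
|r| = 0.89, which falls in the strong range.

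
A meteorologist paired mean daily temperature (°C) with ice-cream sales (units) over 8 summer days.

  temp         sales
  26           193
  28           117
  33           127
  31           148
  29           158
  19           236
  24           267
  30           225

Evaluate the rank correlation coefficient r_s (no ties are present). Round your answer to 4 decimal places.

-0.6429

Rank temp: 3, 4, 8, 7, 5, 1, 2, 6
Rank sales: 5, 1, 2, 3, 4, 7, 8, 6
d = rank(temp) − rank(sales): -2, 3, 6, 4, 1, -6, -6, 0; Σd² = 138
ρ = 1 − 6Σd² / [n(n²−1)] = 1 − 6×138 / (8×63) = 1 − 828/504 ≈ -0.6429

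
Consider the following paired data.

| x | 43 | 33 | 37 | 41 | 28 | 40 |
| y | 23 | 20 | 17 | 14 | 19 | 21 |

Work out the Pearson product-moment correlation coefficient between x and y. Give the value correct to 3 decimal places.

n = 6, Σx = 222, Σy = 114, Σx² = 8372, Σy² = 2216, Σxy = 4224
nΣxy − ΣxΣy = 25344 − 25308 = 36
nΣx² − (Σx)² = 50232 − 49284 = 948; nΣy² − (Σy)² = 13296 − 12996 = 300
r = 36 / √(948 × 300) = 36 / 533.2917 ≈ 0.068

0.068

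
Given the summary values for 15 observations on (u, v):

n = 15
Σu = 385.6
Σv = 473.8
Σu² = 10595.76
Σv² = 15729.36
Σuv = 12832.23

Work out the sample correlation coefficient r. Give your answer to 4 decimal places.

0.9032

r = (nΣuv − ΣuΣv) / √[(nΣu² − (Σu)²)(nΣv² − (Σv)²)]
Numerator: 15×12832.23 − 385.6×473.8 = 9786.17
Denominator: √[(158936.4 − 148687.36)(235940.4 − 224486.44)] = √[10249.04 × 11453.96] = 10834.7632
r = 9786.17 / 10834.7632 ≈ 0.9032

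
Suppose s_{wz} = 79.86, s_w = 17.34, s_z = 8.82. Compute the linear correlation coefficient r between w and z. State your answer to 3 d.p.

0.522

r = Cov(w,z) / (s_w · s_z) = 79.86 / (17.34 × 8.82)
  = 79.86 / 152.9388 ≈ 0.522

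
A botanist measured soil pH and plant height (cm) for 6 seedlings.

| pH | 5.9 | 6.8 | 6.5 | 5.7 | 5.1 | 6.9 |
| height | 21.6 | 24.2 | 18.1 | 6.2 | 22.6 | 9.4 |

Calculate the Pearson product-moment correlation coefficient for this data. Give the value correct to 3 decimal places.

n = 6, Σx = 36.9, Σy = 102.1, Σx² = 229.41, Σy² = 2017.37, Σxy = 625.11
nΣxy − ΣxΣy = 3750.66 − 3767.49 = -16.83
nΣx² − (Σx)² = 1376.46 − 1361.61 = 14.85; nΣy² − (Σy)² = 12104.22 − 10424.41 = 1679.81
r = -16.83 / √(14.85 × 1679.81) = -16.83 / 157.9404 ≈ -0.107

-0.107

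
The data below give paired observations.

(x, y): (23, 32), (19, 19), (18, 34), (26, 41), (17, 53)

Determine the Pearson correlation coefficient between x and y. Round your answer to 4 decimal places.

n = 5, Σx = 103, Σy = 179, Σx² = 2179, Σy² = 7031, Σxy = 3676
nΣxy − ΣxΣy = 18380 − 18437 = -57
nΣx² − (Σx)² = 10895 − 10609 = 286; nΣy² − (Σy)² = 35155 − 32041 = 3114
r = -57 / √(286 × 3114) = -57 / 943.7182 ≈ -0.0604

-0.0604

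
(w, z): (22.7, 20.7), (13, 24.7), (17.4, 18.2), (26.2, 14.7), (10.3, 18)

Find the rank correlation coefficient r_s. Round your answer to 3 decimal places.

-0.300

Rank w: 4, 2, 3, 5, 1
Rank z: 4, 5, 3, 1, 2
d = rank(w) − rank(z): 0, -3, 0, 4, -1; Σd² = 26
ρ = 1 − 6Σd² / [n(n²−1)] = 1 − 6×26 / (5×24) = 1 − 156/120 ≈ -0.300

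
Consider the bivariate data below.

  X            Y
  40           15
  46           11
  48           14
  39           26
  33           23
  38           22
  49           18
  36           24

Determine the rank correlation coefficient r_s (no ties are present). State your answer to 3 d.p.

-0.667

Rank X: 5, 6, 7, 4, 1, 3, 8, 2
Rank Y: 3, 1, 2, 8, 6, 5, 4, 7
d = rank(X) − rank(Y): 2, 5, 5, -4, -5, -2, 4, -5; Σd² = 140
ρ = 1 − 6Σd² / [n(n²−1)] = 1 − 6×140 / (8×63) = 1 − 840/504 ≈ -0.667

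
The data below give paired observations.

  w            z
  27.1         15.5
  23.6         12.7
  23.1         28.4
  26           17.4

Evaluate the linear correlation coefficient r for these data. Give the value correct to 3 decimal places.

-0.459

n = 4, Σw = 99.8, Σz = 74, Σw² = 2500.98, Σz² = 1510.86, Σwz = 1828.21
nΣwz − ΣwΣz = 7312.84 − 7385.2 = -72.36
nΣw² − (Σw)² = 10003.92 − 9960.04 = 43.88; nΣz² − (Σz)² = 6043.44 − 5476 = 567.44
r = -72.36 / √(43.88 × 567.44) = -72.36 / 157.7950 ≈ -0.459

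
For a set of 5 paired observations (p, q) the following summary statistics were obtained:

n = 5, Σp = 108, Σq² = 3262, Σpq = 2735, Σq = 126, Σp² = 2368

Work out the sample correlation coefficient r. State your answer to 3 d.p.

r = (nΣpq − ΣpΣq) / √[(nΣp² − (Σp)²)(nΣq² − (Σq)²)]
Numerator: 5×2735 − 108×126 = 67
Denominator: √[(11840 − 11664)(16310 − 15876)] = √[176 × 434] = 276.3766
r = 67 / 276.3766 ≈ 0.242

0.242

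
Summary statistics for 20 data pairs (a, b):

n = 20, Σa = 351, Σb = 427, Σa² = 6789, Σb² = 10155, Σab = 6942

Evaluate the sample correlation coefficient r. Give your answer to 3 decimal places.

-0.683

r = (nΣab − ΣaΣb) / √[(nΣa² − (Σa)²)(nΣb² − (Σb)²)]
Numerator: 20×6942 − 351×427 = -11037
Denominator: √[(135780 − 123201)(203100 − 182329)] = √[12579 × 20771] = 16164.1087
r = -11037 / 16164.1087 ≈ -0.683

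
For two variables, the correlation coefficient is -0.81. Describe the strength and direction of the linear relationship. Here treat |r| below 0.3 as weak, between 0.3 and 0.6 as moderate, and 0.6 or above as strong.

r = -0.81 < 0 so the relationship is negative.
|r| = 0.81, which falls in the strong range.

strong negative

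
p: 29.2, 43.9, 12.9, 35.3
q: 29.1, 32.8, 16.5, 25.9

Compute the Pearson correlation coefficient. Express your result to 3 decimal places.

n = 4, Σp = 121.3, Σq = 104.3, Σp² = 4192.35, Σq² = 2865.71, Σpq = 3416.76
nΣpq − ΣpΣq = 13667.04 − 12651.59 = 1015.45
nΣp² − (Σp)² = 16769.4 − 14713.69 = 2055.71; nΣq² − (Σq)² = 11462.84 − 10878.49 = 584.35
r = 1015.45 / √(2055.71 × 584.35) = 1015.45 / 1096.0174 ≈ 0.926

0.926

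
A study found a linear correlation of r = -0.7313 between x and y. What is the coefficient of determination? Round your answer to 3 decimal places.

r² = (-0.7313)² = 0.535

0.535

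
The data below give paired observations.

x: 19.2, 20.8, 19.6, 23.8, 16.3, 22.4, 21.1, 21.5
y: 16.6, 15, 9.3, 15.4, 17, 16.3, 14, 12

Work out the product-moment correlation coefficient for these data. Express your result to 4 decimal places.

-0.1143

n = 8, Σx = 164.7, Σy = 115.6, Σx² = 3426.79, Σy² = 1718.9, Σxy = 2375.14
nΣxy − ΣxΣy = 19001.12 − 19039.32 = -38.2
nΣx² − (Σx)² = 27414.32 − 27126.09 = 288.23; nΣy² − (Σy)² = 13751.2 − 13363.36 = 387.84
r = -38.2 / √(288.23 × 387.84) = -38.2 / 334.3458 ≈ -0.1143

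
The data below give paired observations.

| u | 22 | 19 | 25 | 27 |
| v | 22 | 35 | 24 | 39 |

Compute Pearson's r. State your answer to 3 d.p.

n = 4, Σu = 93, Σv = 120, Σu² = 2199, Σv² = 3806, Σuv = 2802
nΣuv − ΣuΣv = 11208 − 11160 = 48
nΣu² − (Σu)² = 8796 − 8649 = 147; nΣv² − (Σv)² = 15224 − 14400 = 824
r = 48 / √(147 × 824) = 48 / 348.0345 ≈ 0.138

0.138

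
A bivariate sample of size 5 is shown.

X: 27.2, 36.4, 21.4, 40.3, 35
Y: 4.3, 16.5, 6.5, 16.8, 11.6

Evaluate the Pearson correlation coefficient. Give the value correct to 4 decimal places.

n = 5, ΣX = 160.3, ΣY = 55.7, ΣX² = 5371.85, ΣY² = 749.79, ΣXY = 1939.7
nΣXY − ΣXΣY = 9698.5 − 8928.71 = 769.79
nΣX² − (ΣX)² = 26859.25 − 25696.09 = 1163.16; nΣY² − (ΣY)² = 3748.95 − 3102.49 = 646.46
r = 769.79 / √(1163.16 × 646.46) = 769.79 / 867.1427 ≈ 0.8877

0.8877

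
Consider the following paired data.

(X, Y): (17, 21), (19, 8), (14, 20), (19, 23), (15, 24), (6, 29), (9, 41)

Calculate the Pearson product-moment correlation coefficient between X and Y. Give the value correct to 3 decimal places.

n = 7, ΣX = 99, ΣY = 166, ΣX² = 1549, ΣY² = 4532, ΣXY = 2129
nΣXY − ΣXΣY = 14903 − 16434 = -1531
nΣX² − (ΣX)² = 10843 − 9801 = 1042; nΣY² − (ΣY)² = 31724 − 27556 = 4168
r = -1531 / √(1042 × 4168) = -1531 / 2084.0000 ≈ -0.735

-0.735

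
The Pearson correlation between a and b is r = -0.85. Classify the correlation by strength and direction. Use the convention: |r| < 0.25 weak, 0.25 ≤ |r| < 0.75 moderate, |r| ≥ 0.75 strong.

strong negative

r = -0.85 < 0 so the relationship is negative.
|r| = 0.85, which falls in the strong range.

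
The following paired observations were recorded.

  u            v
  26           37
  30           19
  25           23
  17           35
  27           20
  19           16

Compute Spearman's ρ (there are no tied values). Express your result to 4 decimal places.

Rank u: 4, 6, 3, 1, 5, 2
Rank v: 6, 2, 4, 5, 3, 1
d = rank(u) − rank(v): -2, 4, -1, -4, 2, 1; Σd² = 42
ρ = 1 − 6Σd² / [n(n²−1)] = 1 − 6×42 / (6×35) = 1 − 252/210 ≈ -0.2000

-0.2000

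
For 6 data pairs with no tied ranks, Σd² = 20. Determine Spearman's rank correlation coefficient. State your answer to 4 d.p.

ρ = 1 − 6Σd² / [n(n²−1)] = 1 − 6×20 / (6×35)
  = 1 − 120/210 = 1 − 0.57143 ≈ 0.4286

0.4286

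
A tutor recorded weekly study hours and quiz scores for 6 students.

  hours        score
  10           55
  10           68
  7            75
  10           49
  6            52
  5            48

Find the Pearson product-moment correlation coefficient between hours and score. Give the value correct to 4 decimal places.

n = 6, Σx = 48, Σy = 347, Σx² = 410, Σy² = 20683, Σxy = 2797
nΣxy − ΣxΣy = 16782 − 16656 = 126
nΣx² − (Σx)² = 2460 − 2304 = 156; nΣy² − (Σy)² = 124098 − 120409 = 3689
r = 126 / √(156 × 3689) = 126 / 758.6066 ≈ 0.1661

0.1661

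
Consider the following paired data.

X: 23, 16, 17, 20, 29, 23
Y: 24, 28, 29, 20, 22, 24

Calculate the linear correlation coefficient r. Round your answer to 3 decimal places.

n = 6, ΣX = 128, ΣY = 147, ΣX² = 2844, ΣY² = 3661, ΣXY = 3083
nΣXY − ΣXΣY = 18498 − 18816 = -318
nΣX² − (ΣX)² = 17064 − 16384 = 680; nΣY² − (ΣY)² = 21966 − 21609 = 357
r = -318 / √(680 × 357) = -318 / 492.7068 ≈ -0.645

-0.645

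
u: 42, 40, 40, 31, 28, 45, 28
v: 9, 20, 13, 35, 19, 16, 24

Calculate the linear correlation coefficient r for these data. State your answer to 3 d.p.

-0.636

n = 7, Σu = 254, Σv = 136, Σu² = 9518, Σv² = 3068, Σuv = 4707
nΣuv − ΣuΣv = 32949 − 34544 = -1595
nΣu² − (Σu)² = 66626 − 64516 = 2110; nΣv² − (Σv)² = 21476 − 18496 = 2980
r = -1595 / √(2110 × 2980) = -1595 / 2507.5486 ≈ -0.636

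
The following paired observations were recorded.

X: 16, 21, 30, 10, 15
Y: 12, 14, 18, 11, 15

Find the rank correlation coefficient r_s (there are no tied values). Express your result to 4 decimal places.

0.7000

Rank X: 3, 4, 5, 1, 2
Rank Y: 2, 3, 5, 1, 4
d = rank(X) − rank(Y): 1, 1, 0, 0, -2; Σd² = 6
ρ = 1 − 6Σd² / [n(n²−1)] = 1 − 6×6 / (5×24) = 1 − 36/120 ≈ 0.7000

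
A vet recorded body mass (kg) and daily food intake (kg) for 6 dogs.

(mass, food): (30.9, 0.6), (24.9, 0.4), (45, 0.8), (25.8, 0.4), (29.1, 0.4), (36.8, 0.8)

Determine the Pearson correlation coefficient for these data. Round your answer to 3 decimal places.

n = 6, Σx = 192.5, Σy = 3.4, Σx² = 6466.51, Σy² = 2.12, Σxy = 115.9
nΣxy − ΣxΣy = 695.4 − 654.5 = 40.9
nΣx² − (Σx)² = 38799.06 − 37056.25 = 1742.81; nΣy² − (Σy)² = 12.72 − 11.56 = 1.16
r = 40.9 / √(1742.81 × 1.16) = 40.9 / 44.9629 ≈ 0.910

0.910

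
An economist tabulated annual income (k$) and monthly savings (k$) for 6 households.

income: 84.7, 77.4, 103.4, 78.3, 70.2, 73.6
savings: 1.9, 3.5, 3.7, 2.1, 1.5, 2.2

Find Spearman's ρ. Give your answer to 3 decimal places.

0.486

Rank income: 5, 3, 6, 4, 1, 2
Rank savings: 2, 5, 6, 3, 1, 4
d = rank(income) − rank(savings): 3, -2, 0, 1, 0, -2; Σd² = 18
ρ = 1 − 6Σd² / [n(n²−1)] = 1 − 6×18 / (6×35) = 1 − 108/210 ≈ 0.486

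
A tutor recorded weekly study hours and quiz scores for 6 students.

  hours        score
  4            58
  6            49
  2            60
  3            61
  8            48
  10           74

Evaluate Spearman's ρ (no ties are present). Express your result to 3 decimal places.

Rank hours: 3, 4, 1, 2, 5, 6
Rank score: 3, 2, 4, 5, 1, 6
d = rank(hours) − rank(score): 0, 2, -3, -3, 4, 0; Σd² = 38
ρ = 1 − 6Σd² / [n(n²−1)] = 1 − 6×38 / (6×35) = 1 − 228/210 ≈ -0.086

-0.086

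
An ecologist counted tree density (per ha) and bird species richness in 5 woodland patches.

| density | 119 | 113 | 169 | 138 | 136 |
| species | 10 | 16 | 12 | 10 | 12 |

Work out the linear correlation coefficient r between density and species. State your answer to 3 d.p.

n = 5, Σx = 675, Σy = 60, Σx² = 93031, Σy² = 744, Σxy = 8038
nΣxy − ΣxΣy = 40190 − 40500 = -310
nΣx² − (Σx)² = 465155 − 455625 = 9530; nΣy² − (Σy)² = 3720 − 3600 = 120
r = -310 / √(9530 × 120) = -310 / 1069.3924 ≈ -0.290

-0.290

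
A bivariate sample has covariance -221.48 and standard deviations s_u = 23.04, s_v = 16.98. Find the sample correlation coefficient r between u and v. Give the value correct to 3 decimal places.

r = Cov(u,v) / (s_u · s_v) = -221.48 / (23.04 × 16.98)
  = -221.48 / 391.2192 ≈ -0.566

-0.566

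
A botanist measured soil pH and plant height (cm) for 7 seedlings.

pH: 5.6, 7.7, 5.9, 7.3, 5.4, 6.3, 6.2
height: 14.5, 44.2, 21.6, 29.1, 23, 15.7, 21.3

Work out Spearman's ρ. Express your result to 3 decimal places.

Rank pH: 2, 7, 3, 6, 1, 5, 4
Rank height: 1, 7, 4, 6, 5, 2, 3
d = rank(pH) − rank(height): 1, 0, -1, 0, -4, 3, 1; Σd² = 28
ρ = 1 − 6Σd² / [n(n²−1)] = 1 − 6×28 / (7×48) = 1 − 168/336 ≈ 0.500

0.500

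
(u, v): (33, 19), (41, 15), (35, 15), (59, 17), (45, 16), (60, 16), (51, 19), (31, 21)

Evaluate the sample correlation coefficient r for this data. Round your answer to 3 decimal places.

-0.308

n = 8, Σu = 355, Σv = 138, Σu² = 16663, Σv² = 2414, Σuv = 6070
nΣuv − ΣuΣv = 48560 − 48990 = -430
nΣu² − (Σu)² = 133304 − 126025 = 7279; nΣv² − (Σv)² = 19312 − 19044 = 268
r = -430 / √(7279 × 268) = -430 / 1396.7004 ≈ -0.308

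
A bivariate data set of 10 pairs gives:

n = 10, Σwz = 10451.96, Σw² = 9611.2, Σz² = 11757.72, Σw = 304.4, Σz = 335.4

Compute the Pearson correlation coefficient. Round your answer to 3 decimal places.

r = (nΣwz − ΣwΣz) / √[(nΣw² − (Σw)²)(nΣz² − (Σz)²)]
Numerator: 10×10451.96 − 304.4×335.4 = 2423.84
Denominator: √[(96112 − 92659.36)(117577.2 − 112493.16)] = √[3452.64 × 5084.04] = 4189.6730
r = 2423.84 / 4189.6730 ≈ 0.579

0.579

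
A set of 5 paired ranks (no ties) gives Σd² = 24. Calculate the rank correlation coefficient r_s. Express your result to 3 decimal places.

ρ = 1 − 6Σd² / [n(n²−1)] = 1 − 6×24 / (5×24)
  = 1 − 144/120 = 1 − 1.2000 ≈ -0.200

-0.200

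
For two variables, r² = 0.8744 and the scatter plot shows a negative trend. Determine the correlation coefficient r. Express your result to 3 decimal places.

|r| = √0.8744 = 0.935
The association is negative, so r = −0.935.

-0.935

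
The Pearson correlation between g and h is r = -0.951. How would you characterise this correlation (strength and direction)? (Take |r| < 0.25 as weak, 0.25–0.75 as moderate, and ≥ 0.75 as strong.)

r = -0.951 < 0 so the relationship is negative.
|r| = 0.951, which falls in the strong range.

strong negative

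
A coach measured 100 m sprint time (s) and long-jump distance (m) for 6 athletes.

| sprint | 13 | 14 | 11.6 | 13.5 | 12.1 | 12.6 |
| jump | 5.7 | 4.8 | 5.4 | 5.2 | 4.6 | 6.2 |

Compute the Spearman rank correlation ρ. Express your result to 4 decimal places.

Rank sprint: 4, 6, 1, 5, 2, 3
Rank jump: 5, 2, 4, 3, 1, 6
d = rank(sprint) − rank(jump): -1, 4, -3, 2, 1, -3; Σd² = 40
ρ = 1 − 6Σd² / [n(n²−1)] = 1 − 6×40 / (6×35) = 1 − 240/210 ≈ -0.1429

-0.1429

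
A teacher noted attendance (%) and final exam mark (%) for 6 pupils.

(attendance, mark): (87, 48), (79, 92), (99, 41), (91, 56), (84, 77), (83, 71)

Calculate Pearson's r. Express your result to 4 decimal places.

-0.8829

n = 6, Σx = 523, Σy = 385, Σx² = 45837, Σy² = 26555, Σxy = 32960
nΣxy − ΣxΣy = 197760 − 201355 = -3595
nΣx² − (Σx)² = 275022 − 273529 = 1493; nΣy² − (Σy)² = 159330 − 148225 = 11105
r = -3595 / √(1493 × 11105) = -3595 / 4071.8258 ≈ -0.8829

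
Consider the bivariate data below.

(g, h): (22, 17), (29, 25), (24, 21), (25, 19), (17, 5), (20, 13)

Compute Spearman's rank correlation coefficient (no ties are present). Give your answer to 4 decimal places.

Rank g: 3, 6, 4, 5, 1, 2
Rank h: 3, 6, 5, 4, 1, 2
d = rank(g) − rank(h): 0, 0, -1, 1, 0, 0; Σd² = 2
ρ = 1 − 6Σd² / [n(n²−1)] = 1 − 6×2 / (6×35) = 1 − 12/210 ≈ 0.9429

0.9429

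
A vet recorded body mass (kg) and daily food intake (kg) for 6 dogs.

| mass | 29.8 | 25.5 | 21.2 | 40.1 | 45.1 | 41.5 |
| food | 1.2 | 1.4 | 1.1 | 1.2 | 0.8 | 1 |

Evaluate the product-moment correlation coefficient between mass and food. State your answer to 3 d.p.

n = 6, Σx = 203.2, Σy = 6.7, Σx² = 7352, Σy² = 7.69, Σxy = 220.48
nΣxy − ΣxΣy = 1322.88 − 1361.44 = -38.56
nΣx² − (Σx)² = 44112 − 41290.24 = 2821.76; nΣy² − (Σy)² = 46.14 − 44.89 = 1.25
r = -38.56 / √(2821.76 × 1.25) = -38.56 / 59.3902 ≈ -0.649

-0.649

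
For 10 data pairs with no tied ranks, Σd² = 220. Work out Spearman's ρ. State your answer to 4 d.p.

-0.3333

ρ = 1 − 6Σd² / [n(n²−1)] = 1 − 6×220 / (10×99)
  = 1 − 1320/990 = 1 − 1.33333 ≈ -0.3333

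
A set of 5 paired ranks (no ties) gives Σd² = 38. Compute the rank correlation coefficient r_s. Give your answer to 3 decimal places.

-0.900

ρ = 1 − 6Σd² / [n(n²−1)] = 1 − 6×38 / (5×24)
  = 1 − 228/120 = 1 − 1.9000 ≈ -0.900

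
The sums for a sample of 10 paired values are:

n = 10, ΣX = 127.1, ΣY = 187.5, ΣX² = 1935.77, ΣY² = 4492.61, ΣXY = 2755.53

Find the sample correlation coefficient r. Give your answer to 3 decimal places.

0.666

r = (nΣXY − ΣXΣY) / √[(nΣX² − (ΣX)²)(nΣY² − (ΣY)²)]
Numerator: 10×2755.53 − 127.1×187.5 = 3724.05
Denominator: √[(19357.7 − 16154.41)(44926.1 − 35156.25)] = √[3203.29 × 9769.85] = 5594.2527
r = 3724.05 / 5594.2527 ≈ 0.666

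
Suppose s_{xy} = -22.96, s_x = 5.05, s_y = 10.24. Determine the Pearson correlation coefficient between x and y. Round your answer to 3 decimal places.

r = Cov(x,y) / (s_x · s_y) = -22.96 / (5.05 × 10.24)
  = -22.96 / 51.7120 ≈ -0.444

-0.444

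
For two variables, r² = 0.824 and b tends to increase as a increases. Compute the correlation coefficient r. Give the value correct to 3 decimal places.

0.908

|r| = √0.824 = 0.908
The association is positive, so r = 0.908.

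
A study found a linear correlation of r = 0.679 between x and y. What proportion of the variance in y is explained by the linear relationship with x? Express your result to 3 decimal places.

r² = (0.679)² = 0.461

0.461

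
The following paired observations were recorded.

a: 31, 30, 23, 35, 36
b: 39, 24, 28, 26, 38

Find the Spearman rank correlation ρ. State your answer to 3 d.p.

Rank a: 3, 2, 1, 4, 5
Rank b: 5, 1, 3, 2, 4
d = rank(a) − rank(b): -2, 1, -2, 2, 1; Σd² = 14
ρ = 1 − 6Σd² / [n(n²−1)] = 1 − 6×14 / (5×24) = 1 − 84/120 ≈ 0.300

0.300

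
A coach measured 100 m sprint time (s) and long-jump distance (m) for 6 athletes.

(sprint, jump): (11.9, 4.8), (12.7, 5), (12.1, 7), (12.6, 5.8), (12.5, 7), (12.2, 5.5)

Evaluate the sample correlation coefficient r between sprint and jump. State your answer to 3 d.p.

0.066

n = 6, Σx = 74, Σy = 35.1, Σx² = 913.16, Σy² = 209.93, Σxy = 433
nΣxy − ΣxΣy = 2598 − 2597.4 = 0.6
nΣx² − (Σx)² = 5478.96 − 5476 = 2.96; nΣy² − (Σy)² = 1259.58 − 1232.01 = 27.57
r = 0.6 / √(2.96 × 27.57) = 0.6 / 9.0337 ≈ 0.066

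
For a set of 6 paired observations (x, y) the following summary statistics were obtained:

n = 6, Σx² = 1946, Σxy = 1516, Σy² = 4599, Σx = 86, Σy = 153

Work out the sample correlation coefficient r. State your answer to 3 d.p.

-0.960

r = (nΣxy − ΣxΣy) / √[(nΣx² − (Σx)²)(nΣy² − (Σy)²)]
Numerator: 6×1516 − 86×153 = -4062
Denominator: √[(11676 − 7396)(27594 − 23409)] = √[4280 × 4185] = 4232.2335
r = -4062 / 4232.2335 ≈ -0.960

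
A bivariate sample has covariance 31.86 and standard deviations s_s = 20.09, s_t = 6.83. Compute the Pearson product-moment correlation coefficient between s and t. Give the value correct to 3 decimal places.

0.232

r = Cov(s,t) / (s_s · s_t) = 31.86 / (20.09 × 6.83)
  = 31.86 / 137.2147 ≈ 0.232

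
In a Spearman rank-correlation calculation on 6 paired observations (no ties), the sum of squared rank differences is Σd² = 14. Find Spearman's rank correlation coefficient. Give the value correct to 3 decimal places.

ρ = 1 − 6Σd² / [n(n²−1)] = 1 − 6×14 / (6×35)
  = 1 − 84/210 = 1 − 0.4000 ≈ 0.600

0.600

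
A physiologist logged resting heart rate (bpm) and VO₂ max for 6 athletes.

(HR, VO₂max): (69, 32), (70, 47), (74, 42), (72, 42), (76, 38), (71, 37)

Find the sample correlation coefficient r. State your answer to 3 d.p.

n = 6, Σx = 432, Σy = 238, Σx² = 31138, Σy² = 9574, Σxy = 17145
nΣxy − ΣxΣy = 102870 − 102816 = 54
nΣx² − (Σx)² = 186828 − 186624 = 204; nΣy² − (Σy)² = 57444 − 56644 = 800
r = 54 / √(204 × 800) = 54 / 403.9802 ≈ 0.134

0.134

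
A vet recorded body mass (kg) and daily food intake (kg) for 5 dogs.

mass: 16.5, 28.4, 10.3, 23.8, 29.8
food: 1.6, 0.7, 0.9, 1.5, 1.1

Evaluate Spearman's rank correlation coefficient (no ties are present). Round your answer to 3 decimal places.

-0.200

Rank mass: 2, 4, 1, 3, 5
Rank food: 5, 1, 2, 4, 3
d = rank(mass) − rank(food): -3, 3, -1, -1, 2; Σd² = 24
ρ = 1 − 6Σd² / [n(n²−1)] = 1 − 6×24 / (5×24) = 1 − 144/120 ≈ -0.200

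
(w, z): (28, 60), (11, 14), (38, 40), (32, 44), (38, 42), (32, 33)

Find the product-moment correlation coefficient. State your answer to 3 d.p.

n = 6, Σw = 179, Σz = 233, Σw² = 5841, Σz² = 10185, Σwz = 7414
nΣwz − ΣwΣz = 44484 − 41707 = 2777
nΣw² − (Σw)² = 35046 − 32041 = 3005; nΣz² − (Σz)² = 61110 − 54289 = 6821
r = 2777 / √(3005 × 6821) = 2777 / 4527.3729 ≈ 0.613

0.613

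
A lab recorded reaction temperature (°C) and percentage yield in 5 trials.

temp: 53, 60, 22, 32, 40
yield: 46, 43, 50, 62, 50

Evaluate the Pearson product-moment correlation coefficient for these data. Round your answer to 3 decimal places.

n = 5, Σx = 207, Σy = 251, Σx² = 9517, Σy² = 12809, Σxy = 10102
nΣxy − ΣxΣy = 50510 − 51957 = -1447
nΣx² − (Σx)² = 47585 − 42849 = 4736; nΣy² − (Σy)² = 64045 − 63001 = 1044
r = -1447 / √(4736 × 1044) = -1447 / 2223.5971 ≈ -0.651

-0.651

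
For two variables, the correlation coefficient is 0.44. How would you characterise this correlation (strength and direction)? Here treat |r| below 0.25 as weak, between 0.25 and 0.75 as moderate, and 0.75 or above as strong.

r = 0.44 > 0 so the relationship is positive.
|r| = 0.44, which falls in the moderate range.

moderate positive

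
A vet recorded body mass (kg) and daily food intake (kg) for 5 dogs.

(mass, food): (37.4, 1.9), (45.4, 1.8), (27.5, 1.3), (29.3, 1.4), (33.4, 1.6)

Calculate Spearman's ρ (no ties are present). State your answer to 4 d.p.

0.9000

Rank mass: 4, 5, 1, 2, 3
Rank food: 5, 4, 1, 2, 3
d = rank(mass) − rank(food): -1, 1, 0, 0, 0; Σd² = 2
ρ = 1 − 6Σd² / [n(n²−1)] = 1 − 6×2 / (5×24) = 1 − 12/120 ≈ 0.9000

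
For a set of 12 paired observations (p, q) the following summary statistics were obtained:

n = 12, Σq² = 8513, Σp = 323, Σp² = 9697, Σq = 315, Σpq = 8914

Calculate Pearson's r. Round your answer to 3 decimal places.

r = (nΣpq − ΣpΣq) / √[(nΣp² − (Σp)²)(nΣq² − (Σq)²)]
Numerator: 12×8914 − 323×315 = 5223
Denominator: √[(116364 − 104329)(102156 − 99225)] = √[12035 × 2931] = 5939.2411
r = 5223 / 5939.2411 ≈ 0.879

0.879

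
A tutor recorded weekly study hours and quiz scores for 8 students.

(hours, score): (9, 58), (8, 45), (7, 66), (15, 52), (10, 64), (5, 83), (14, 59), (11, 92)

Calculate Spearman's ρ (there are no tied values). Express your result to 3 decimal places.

Rank hours: 4, 3, 2, 8, 5, 1, 7, 6
Rank score: 3, 1, 6, 2, 5, 7, 4, 8
d = rank(hours) − rank(score): 1, 2, -4, 6, 0, -6, 3, -2; Σd² = 106
ρ = 1 − 6Σd² / [n(n²−1)] = 1 − 6×106 / (8×63) = 1 − 636/504 ≈ -0.262

-0.262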